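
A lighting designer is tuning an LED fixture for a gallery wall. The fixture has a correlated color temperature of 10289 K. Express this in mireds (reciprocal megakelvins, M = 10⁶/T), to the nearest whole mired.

97 mireds

M = 10⁶ / 10289 = 97.191 → 97 mireds.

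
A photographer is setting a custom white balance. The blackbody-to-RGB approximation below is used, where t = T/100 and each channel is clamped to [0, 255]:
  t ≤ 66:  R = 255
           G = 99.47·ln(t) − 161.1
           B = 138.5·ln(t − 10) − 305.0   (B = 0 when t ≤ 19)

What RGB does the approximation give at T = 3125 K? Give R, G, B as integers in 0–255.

R=255, G=181, B=118

t = 3125/100 = 31.25; the t ≤ 66 branch applies.
R = 255 by definition for t ≤ 66.
G = 99.47·ln 31.25 − 161.1 = 99.47·3.4420 − 161.1 = 181.278.
B = 138.5·ln(31.25 − 10) − 305.0 = 138.5·ln 21.25 − 305.0 = 138.5·3.0564 − 305.0 = 118.305.
Rounded: (255, 181, 118).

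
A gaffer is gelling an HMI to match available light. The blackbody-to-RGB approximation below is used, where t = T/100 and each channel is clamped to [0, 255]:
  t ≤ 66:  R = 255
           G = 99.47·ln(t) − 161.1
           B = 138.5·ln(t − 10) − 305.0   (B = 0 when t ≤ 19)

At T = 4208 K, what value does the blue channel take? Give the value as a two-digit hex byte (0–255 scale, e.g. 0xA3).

0xAF

t = 4208/100 = 42.08; the t ≤ 66 branch applies.
B = 138.5·ln(42.08 − 10) − 305.0 = 138.5·ln 32.08 − 305.0 = 138.5·3.4682 − 305.0 = 175.350.
Rounded: 175; in hex, 0xAF.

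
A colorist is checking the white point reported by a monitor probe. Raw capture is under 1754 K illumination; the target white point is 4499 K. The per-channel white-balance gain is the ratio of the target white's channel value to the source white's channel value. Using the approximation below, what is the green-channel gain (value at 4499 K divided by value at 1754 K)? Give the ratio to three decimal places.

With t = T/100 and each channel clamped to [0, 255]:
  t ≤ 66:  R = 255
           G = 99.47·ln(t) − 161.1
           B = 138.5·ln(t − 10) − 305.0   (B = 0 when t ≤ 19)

1.757

At 1754 K (t = 17.54):
  G = 99.47·ln 17.54 − 161.1 = 99.47·2.8645 − 161.1 = 123.830.
At 4499 K (t = 44.99):
  G = 99.47·ln 44.99 − 161.1 = 99.47·3.8064 − 161.1 = 217.527.
Gain = 217.527 / 123.830 = 1.7567 → 1.757.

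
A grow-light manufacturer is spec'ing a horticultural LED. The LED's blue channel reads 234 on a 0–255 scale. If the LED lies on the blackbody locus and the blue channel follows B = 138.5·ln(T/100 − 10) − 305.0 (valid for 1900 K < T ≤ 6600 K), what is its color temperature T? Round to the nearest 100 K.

5900 K

ln(t − 10) = (234 + 305.0) / 138.5 = 3.8917.
t − 10 = e^3.8917 = 48.994, so t = 58.994.
T = 100·t = 5899 K → 5900 K to the nearest 100 K.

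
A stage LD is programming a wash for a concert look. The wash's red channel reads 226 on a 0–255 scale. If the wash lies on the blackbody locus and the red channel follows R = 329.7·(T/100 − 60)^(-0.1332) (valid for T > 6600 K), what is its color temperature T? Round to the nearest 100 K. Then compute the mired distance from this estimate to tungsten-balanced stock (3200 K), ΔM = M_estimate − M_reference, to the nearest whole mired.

(t − 60)^(-0.1332) = 226/329.7 = 0.68547.
t − 60 = 0.68547^(1/-0.1332) = 0.68547^(-7.508) = 17.034, so t = 77.034.
T = 100·t = 7703 K → 7700 K to the nearest 100 K.
M_estimate = 10⁶/7700 = 129.87; M_reference = 10⁶/3200 = 312.50.
ΔM = 129.87 − 312.50 = -182.63 → -183 mireds.

-183 mireds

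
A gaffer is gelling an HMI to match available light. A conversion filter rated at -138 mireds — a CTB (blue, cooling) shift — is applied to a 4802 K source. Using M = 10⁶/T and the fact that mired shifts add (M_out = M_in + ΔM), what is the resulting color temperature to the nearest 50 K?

M_in = 10⁶/4802 = 208.25 mireds.
M_out = 208.25 + (-138) = 70.25 mireds.
T_out = 10⁶/70.25 = 14235.6 K → 14250 K.

14250 K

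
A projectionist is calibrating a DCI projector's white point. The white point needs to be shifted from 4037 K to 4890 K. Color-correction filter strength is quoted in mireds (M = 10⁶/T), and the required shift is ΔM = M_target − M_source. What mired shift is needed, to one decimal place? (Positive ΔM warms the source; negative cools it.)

-43.2 mireds

M_source = 10⁶/4037 = 247.709; M_target = 10⁶/4890 = 204.499.
ΔM = 204.499 − 247.709 = -43.210 → -43.2 mireds, a cooling shift.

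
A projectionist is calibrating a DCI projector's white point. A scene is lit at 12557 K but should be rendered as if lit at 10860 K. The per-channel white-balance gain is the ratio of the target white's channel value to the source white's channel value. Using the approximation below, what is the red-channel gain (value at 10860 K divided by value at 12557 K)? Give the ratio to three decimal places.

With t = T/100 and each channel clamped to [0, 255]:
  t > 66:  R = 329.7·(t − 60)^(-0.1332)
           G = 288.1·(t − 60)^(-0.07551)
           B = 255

At 12557 K (t = 125.57):
  R = 329.7·(125.57 − 60)^(-0.1332) = 329.7·65.57^(-0.1332) = 329.7·0.57282 = 188.857.
At 10860 K (t = 108.6):
  R = 329.7·(108.6 − 60)^(-0.1332) = 329.7·48.6^(-0.1332) = 329.7·0.59613 = 196.544.
Gain = 196.544 / 188.857 = 1.0407 → 1.041.

1.041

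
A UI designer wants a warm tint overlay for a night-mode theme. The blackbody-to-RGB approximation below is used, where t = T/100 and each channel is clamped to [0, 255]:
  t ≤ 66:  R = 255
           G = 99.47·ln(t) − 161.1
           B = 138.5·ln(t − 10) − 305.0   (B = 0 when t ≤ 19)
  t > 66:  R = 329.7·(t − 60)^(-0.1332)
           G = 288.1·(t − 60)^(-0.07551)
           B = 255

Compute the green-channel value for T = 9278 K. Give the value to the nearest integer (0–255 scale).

221

t = 9278/100 = 92.78; the t > 66 branch applies.
G = 288.1·(92.78 − 60)^(-0.07551) = 288.1·32.78^(-0.07551) = 288.1·0.76835 = 221.360.
Rounded: 221.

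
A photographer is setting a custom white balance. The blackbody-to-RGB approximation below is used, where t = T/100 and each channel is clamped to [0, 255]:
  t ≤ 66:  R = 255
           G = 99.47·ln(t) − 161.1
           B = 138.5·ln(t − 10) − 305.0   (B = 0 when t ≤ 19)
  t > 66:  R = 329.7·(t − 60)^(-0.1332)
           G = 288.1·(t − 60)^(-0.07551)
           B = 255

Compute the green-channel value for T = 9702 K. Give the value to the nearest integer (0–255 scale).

219

t = 9702/100 = 97.02; the t > 66 branch applies.
G = 288.1·(97.02 − 60)^(-0.07551) = 288.1·37.02^(-0.07551) = 288.1·0.76132 = 219.336.
Rounded: 219.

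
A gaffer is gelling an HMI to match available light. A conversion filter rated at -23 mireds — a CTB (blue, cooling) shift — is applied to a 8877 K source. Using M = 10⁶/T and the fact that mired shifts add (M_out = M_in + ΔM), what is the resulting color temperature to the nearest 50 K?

11150 K

M_in = 10⁶/8877 = 112.65 mireds.
M_out = 112.65 + (-23) = 89.65 mireds.
T_out = 10⁶/89.65 = 11154.4 K → 11150 K.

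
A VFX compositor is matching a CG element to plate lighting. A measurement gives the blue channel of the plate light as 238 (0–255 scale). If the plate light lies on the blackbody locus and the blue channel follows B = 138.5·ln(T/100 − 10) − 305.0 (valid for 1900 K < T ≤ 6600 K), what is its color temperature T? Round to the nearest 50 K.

ln(t − 10) = (238 + 305.0) / 138.5 = 3.9206.
t − 10 = e^3.9206 = 50.430, so t = 60.430.
T = 100·t = 6043 K → 6050 K to the nearest 50 K.

6050 K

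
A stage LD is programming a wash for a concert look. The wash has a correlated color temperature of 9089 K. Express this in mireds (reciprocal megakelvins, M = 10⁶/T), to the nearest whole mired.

110 mireds

M = 10⁶ / 9089 = 110.023 → 110 mireds.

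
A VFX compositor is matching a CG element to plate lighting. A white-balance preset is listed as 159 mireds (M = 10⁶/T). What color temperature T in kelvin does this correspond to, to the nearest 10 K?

T = 10⁶ / 159 = 6289.31 K → 6290 K.

6290 K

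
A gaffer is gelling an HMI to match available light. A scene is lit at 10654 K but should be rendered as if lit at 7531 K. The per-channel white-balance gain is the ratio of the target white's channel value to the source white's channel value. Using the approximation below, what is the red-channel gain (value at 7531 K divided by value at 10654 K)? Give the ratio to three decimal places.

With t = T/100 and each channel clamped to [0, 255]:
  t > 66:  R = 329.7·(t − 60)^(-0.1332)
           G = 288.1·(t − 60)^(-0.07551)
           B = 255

At 10654 K (t = 106.54):
  R = 329.7·(106.54 − 60)^(-0.1332) = 329.7·46.54^(-0.1332) = 329.7·0.59958 = 197.681.
At 7531 K (t = 75.31):
  R = 329.7·(75.31 − 60)^(-0.1332) = 329.7·15.31^(-0.1332) = 329.7·0.69528 = 229.235.
Gain = 229.235 / 197.681 = 1.1596 → 1.160.

1.160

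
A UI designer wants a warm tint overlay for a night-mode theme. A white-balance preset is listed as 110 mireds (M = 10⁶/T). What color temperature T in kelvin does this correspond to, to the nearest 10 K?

9090 K

T = 10⁶ / 110 = 9090.91 K → 9090 K.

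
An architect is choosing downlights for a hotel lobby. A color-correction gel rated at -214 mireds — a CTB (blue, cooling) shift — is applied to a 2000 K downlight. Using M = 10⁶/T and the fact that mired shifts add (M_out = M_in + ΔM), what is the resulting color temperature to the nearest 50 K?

3500 K

M_in = 10⁶/2000 = 500.00 mireds.
M_out = 500.00 + (-214) = 286.00 mireds.
T_out = 10⁶/286.00 = 3496.5 K → 3500 K.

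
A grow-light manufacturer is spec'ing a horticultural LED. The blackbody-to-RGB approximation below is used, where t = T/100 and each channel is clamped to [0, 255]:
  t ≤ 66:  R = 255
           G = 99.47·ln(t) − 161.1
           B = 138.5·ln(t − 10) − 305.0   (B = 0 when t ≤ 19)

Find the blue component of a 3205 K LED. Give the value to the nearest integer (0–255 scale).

123

t = 3205/100 = 32.05; the t ≤ 66 branch applies.
B = 138.5·ln(32.05 − 10) − 305.0 = 138.5·ln 22.05 − 305.0 = 138.5·3.0933 − 305.0 = 123.424.
Rounded: 123.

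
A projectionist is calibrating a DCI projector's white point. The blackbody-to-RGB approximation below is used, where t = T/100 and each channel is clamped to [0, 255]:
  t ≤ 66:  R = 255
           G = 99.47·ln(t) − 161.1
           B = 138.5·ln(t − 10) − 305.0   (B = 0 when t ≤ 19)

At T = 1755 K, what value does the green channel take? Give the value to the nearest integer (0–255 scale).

t = 1755/100 = 17.55; the t ≤ 66 branch applies.
G = 99.47·ln 17.55 − 161.1 = 99.47·2.8651 − 161.1 = 123.887.
Rounded: 124.

124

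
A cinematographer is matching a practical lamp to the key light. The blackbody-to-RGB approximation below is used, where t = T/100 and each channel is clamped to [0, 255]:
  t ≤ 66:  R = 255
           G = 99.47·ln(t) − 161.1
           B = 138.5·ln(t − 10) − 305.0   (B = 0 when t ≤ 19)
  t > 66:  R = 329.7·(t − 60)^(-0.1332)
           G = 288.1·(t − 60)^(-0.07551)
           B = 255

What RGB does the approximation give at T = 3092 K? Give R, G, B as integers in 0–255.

R=255, G=180, B=116

t = 3092/100 = 30.92; the t ≤ 66 branch applies.
R = 255 by definition for t ≤ 66.
G = 99.47·ln 30.92 − 161.1 = 99.47·3.4314 − 161.1 = 180.222.
B = 138.5·ln(30.92 − 10) − 305.0 = 138.5·ln 20.92 − 305.0 = 138.5·3.0407 − 305.0 = 116.138.
Rounded: (255, 180, 116).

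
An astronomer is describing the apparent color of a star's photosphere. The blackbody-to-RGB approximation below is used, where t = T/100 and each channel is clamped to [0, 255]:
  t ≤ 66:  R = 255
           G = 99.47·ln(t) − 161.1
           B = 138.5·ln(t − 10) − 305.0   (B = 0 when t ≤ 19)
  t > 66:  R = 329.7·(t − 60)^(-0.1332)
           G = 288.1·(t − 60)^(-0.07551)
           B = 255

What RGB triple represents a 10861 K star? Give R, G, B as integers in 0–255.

R=197, G=215, B=255

t = 10861/100 = 108.61; the t > 66 branch applies.
R = 329.7·(108.61 − 60)^(-0.1332) = 329.7·48.61^(-0.1332) = 329.7·0.59611 = 196.538.
G = 288.1·(108.61 − 60)^(-0.07551) = 288.1·48.61^(-0.07551) = 288.1·0.74582 = 214.871.
B = 255 by definition for t > 66.
Rounded: (197, 215, 255).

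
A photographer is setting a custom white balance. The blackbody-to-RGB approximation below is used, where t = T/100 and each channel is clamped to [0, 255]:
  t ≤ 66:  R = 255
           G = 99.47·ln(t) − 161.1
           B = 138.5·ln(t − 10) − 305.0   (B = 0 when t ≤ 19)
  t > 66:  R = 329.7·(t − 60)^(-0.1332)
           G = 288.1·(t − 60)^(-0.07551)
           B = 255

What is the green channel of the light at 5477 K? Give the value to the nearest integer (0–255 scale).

237

t = 5477/100 = 54.77; the t ≤ 66 branch applies.
G = 99.47·ln 54.77 − 161.1 = 99.47·4.0031 − 161.1 = 237.093.
Rounded: 237.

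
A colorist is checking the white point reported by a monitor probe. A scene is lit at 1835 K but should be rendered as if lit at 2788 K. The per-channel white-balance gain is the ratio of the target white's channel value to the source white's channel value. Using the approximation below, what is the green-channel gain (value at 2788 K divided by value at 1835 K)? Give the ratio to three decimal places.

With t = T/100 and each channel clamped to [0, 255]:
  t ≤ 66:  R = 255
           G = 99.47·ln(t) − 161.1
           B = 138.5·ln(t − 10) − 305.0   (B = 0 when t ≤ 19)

At 1835 K (t = 18.35):
  G = 99.47·ln 18.35 − 161.1 = 99.47·2.9096 − 161.1 = 128.321.
At 2788 K (t = 27.88):
  G = 99.47·ln 27.88 − 161.1 = 99.47·3.3279 − 161.1 = 169.927.
Gain = 169.927 / 128.321 = 1.3242 → 1.324.

1.324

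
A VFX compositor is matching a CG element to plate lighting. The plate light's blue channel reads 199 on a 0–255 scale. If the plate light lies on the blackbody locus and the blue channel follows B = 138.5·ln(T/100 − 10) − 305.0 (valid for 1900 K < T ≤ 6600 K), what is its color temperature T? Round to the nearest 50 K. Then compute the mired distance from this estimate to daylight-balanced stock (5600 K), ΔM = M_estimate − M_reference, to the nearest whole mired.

+30 mireds

ln(t − 10) = (199 + 305.0) / 138.5 = 3.6390.
t − 10 = e^3.6390 = 38.053, so t = 48.053.
T = 100·t = 4805 K → 4800 K to the nearest 50 K.
M_estimate = 10⁶/4800 = 208.33; M_reference = 10⁶/5600 = 178.57.
ΔM = 208.33 − 178.57 = 29.76 → +30 mireds.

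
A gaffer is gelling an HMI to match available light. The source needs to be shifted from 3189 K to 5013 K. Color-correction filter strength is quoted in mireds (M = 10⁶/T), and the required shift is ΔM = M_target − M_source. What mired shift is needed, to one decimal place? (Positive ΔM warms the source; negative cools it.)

M_source = 10⁶/3189 = 313.578; M_target = 10⁶/5013 = 199.481.
ΔM = 199.481 − 313.578 = -114.097 → -114.1 mireds, a cooling shift.

-114.1 mireds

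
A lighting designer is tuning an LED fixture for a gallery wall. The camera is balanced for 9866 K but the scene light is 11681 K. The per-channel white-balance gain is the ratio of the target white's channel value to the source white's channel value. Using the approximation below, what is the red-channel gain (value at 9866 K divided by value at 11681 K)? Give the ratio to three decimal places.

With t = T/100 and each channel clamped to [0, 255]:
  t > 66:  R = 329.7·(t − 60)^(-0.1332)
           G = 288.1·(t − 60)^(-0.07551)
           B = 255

1.053

At 11681 K (t = 116.81):
  R = 329.7·(116.81 − 60)^(-0.1332) = 329.7·56.81^(-0.1332) = 329.7·0.58386 = 192.499.
At 9866 K (t = 98.66):
  R = 329.7·(98.66 − 60)^(-0.1332) = 329.7·38.66^(-0.1332) = 329.7·0.61458 = 202.626.
Gain = 202.626 / 192.499 = 1.0526 → 1.053.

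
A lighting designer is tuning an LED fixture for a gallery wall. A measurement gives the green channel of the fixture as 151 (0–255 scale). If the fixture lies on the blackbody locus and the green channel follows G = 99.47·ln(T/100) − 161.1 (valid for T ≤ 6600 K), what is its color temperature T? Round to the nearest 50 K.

ln t = (151 + 161.1) / 99.47 = 3.1376.
t = e^3.1376 = 23.049.
T = 100·t = 2305 K → 2300 K to the nearest 50 K.

2300 K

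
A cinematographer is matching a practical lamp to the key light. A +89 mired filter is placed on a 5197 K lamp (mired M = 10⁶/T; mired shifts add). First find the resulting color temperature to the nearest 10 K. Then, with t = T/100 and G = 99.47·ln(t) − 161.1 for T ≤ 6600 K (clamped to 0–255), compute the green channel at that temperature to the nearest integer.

M_in = 10⁶/5197 = 192.42; M_out = 192.42 + (+89) = 281.42.
T_out = 10⁶/281.42 = 3553.4 K → 3550 K; t = 35.5.
G = 99.47·ln 35.5 − 161.1 = 99.47·3.5695 − 161.1 = 193.961.
Rounded: 194.

194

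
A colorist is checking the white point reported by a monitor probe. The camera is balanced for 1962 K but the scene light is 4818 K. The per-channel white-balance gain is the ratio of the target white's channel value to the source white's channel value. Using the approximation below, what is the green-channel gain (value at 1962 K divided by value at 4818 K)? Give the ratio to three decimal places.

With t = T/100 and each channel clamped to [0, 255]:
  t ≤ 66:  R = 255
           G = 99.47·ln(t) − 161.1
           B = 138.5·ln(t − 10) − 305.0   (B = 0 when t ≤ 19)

0.602

At 4818 K (t = 48.18):
  G = 99.47·ln 48.18 − 161.1 = 99.47·3.8749 − 161.1 = 224.341.
At 1962 K (t = 19.62):
  G = 99.47·ln 19.62 − 161.1 = 99.47·2.9765 − 161.1 = 134.977.
Gain = 134.977 / 224.341 = 0.6017 → 0.602.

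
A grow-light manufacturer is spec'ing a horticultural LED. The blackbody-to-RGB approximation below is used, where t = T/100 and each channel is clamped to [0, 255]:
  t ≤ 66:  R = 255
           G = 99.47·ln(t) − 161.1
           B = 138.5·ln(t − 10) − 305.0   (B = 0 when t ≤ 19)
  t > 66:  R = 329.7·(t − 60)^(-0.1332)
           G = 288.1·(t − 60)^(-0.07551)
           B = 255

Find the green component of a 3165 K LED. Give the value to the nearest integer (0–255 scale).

t = 3165/100 = 31.65; the t ≤ 66 branch applies.
G = 99.47·ln 31.65 − 161.1 = 99.47·3.4547 − 161.1 = 182.543.
Rounded: 183.

183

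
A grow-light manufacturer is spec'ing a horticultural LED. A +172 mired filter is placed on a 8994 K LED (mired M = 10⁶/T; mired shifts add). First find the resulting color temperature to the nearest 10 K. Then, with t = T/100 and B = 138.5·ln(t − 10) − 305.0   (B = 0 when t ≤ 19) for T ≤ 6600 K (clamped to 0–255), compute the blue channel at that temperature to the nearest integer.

142

M_in = 10⁶/8994 = 111.19; M_out = 111.19 + (+172) = 283.19.
T_out = 10⁶/283.19 = 3531.3 K → 3530 K; t = 35.3.
B = 138.5·ln(35.3 − 10) − 305.0 = 138.5·ln 25.3 − 305.0 = 138.5·3.2308 − 305.0 = 142.466.
Rounded: 142.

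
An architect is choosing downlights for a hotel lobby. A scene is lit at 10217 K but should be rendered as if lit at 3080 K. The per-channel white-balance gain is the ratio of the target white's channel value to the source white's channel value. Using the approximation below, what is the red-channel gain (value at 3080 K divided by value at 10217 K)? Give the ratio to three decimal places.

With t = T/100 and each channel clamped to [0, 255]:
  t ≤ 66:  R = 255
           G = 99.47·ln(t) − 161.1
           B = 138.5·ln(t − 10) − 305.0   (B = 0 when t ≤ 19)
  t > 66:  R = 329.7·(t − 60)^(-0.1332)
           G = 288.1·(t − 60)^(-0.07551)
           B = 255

1.273

At 10217 K (t = 102.17):
  R = 329.7·(102.17 − 60)^(-0.1332) = 329.7·42.17^(-0.1332) = 329.7·0.60750 = 200.294.
At 3080 K (t = 30.8):
  R = 255 by definition for t ≤ 66.
Gain = 255.000 / 200.294 = 1.2731 → 1.273.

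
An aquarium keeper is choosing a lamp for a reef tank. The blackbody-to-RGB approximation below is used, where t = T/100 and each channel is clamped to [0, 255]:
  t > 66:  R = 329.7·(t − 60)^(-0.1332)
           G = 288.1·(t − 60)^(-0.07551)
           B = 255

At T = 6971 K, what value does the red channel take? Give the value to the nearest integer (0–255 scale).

t = 6971/100 = 69.71; the t > 66 branch applies.
R = 329.7·(69.71 − 60)^(-0.1332) = 329.7·9.71^(-0.1332) = 329.7·0.73876 = 243.569.
Rounded: 244.

244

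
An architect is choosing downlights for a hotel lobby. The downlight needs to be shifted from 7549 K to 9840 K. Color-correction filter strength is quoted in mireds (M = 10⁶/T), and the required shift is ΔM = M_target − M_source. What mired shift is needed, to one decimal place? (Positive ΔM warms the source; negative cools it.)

-30.8 mireds

M_source = 10⁶/7549 = 132.468; M_target = 10⁶/9840 = 101.626.
ΔM = 101.626 − 132.468 = -30.842 → -30.8 mireds, a cooling shift.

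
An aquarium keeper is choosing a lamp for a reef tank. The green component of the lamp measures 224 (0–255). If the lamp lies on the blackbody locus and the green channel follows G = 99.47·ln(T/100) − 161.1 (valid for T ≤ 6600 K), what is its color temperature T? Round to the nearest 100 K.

ln t = (224 + 161.1) / 99.47 = 3.8715.
t = e^3.8715 = 48.015.
T = 100·t = 4802 K → 4800 K to the nearest 100 K.

4800 K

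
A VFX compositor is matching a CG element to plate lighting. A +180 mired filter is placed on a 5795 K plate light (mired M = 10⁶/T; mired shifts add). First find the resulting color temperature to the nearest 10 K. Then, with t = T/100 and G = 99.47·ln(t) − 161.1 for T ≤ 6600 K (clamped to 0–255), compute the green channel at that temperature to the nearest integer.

172

M_in = 10⁶/5795 = 172.56; M_out = 172.56 + (+180) = 352.56.
T_out = 10⁶/352.56 = 2836.4 K → 2840 K; t = 28.4.
G = 99.47·ln 28.4 − 161.1 = 99.47·3.3464 − 161.1 = 171.765.
Rounded: 172.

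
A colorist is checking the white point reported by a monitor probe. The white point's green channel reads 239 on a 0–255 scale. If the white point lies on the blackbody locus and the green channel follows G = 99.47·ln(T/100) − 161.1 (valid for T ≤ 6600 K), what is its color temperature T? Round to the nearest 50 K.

ln t = (239 + 161.1) / 99.47 = 4.0223.
t = e^4.0223 = 55.830.
T = 100·t = 5583 K → 5600 K to the nearest 50 K.

5600 K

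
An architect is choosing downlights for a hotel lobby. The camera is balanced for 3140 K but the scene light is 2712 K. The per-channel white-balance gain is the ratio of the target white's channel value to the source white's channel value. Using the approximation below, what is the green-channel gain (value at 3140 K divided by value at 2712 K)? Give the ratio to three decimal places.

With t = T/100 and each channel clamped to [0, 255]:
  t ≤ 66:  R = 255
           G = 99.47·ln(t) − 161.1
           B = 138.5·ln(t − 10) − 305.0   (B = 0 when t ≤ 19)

At 2712 K (t = 27.12):
  G = 99.47·ln 27.12 − 161.1 = 99.47·3.3003 − 161.1 = 167.178.
At 3140 K (t = 31.4):
  G = 99.47·ln 31.4 − 161.1 = 99.47·3.4468 − 161.1 = 181.754.
Gain = 181.754 / 167.178 = 1.0872 → 1.087.

1.087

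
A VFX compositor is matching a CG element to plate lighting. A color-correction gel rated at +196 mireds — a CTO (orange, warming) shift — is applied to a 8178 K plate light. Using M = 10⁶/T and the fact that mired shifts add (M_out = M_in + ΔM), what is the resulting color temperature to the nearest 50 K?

M_in = 10⁶/8178 = 122.28 mireds.
M_out = 122.28 + (+196) = 318.28 mireds.
T_out = 10⁶/318.28 = 3141.9 K → 3150 K.

3150 K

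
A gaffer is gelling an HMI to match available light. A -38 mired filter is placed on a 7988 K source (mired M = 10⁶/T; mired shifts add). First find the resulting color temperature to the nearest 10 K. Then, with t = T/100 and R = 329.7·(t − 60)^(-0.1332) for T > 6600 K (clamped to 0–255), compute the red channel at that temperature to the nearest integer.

193

M_in = 10⁶/7988 = 125.19; M_out = 125.19 + (-38) = 87.19.
T_out = 10⁶/87.19 = 11469.5 K → 11470 K; t = 114.7.
R = 329.7·(114.7 − 60)^(-0.1332) = 329.7·54.7^(-0.1332) = 329.7·0.58681 = 193.472.
Rounded: 193.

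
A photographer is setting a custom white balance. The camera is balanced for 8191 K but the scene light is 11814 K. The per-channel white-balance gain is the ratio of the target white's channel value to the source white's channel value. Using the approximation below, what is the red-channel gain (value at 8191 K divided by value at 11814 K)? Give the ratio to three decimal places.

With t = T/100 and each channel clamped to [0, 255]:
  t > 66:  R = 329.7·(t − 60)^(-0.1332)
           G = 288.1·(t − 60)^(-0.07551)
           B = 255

At 11814 K (t = 118.14):
  R = 329.7·(118.14 − 60)^(-0.1332) = 329.7·58.14^(-0.1332) = 329.7·0.58207 = 191.907.
At 8191 K (t = 81.91):
  R = 329.7·(81.91 − 60)^(-0.1332) = 329.7·21.91^(-0.1332) = 329.7·0.66287 = 218.547.
Gain = 218.547 / 191.907 = 1.1388 → 1.139.

1.139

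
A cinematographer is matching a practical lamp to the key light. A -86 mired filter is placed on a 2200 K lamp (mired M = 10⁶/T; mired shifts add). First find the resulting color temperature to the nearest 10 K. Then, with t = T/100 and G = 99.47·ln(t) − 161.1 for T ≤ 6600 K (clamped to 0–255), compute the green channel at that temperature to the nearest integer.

M_in = 10⁶/2200 = 454.55; M_out = 454.55 + (-86) = 368.55.
T_out = 10⁶/368.55 = 2713.4 K → 2710 K; t = 27.1.
G = 99.47·ln 27.1 − 161.1 = 99.47·3.2995 − 161.1 = 167.105.
Rounded: 167.

167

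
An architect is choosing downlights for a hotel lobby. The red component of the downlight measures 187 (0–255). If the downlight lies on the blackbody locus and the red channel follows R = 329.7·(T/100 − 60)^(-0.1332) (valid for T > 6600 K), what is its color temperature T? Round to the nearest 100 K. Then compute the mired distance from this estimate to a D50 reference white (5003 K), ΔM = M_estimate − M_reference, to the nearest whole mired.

(t − 60)^(-0.1332) = 187/329.7 = 0.56718.
t − 60 = 0.56718^(1/-0.1332) = 0.56718^(-7.508) = 70.620, so t = 130.620.
T = 100·t = 13062 K → 13100 K to the nearest 100 K.
M_estimate = 10⁶/13100 = 76.34; M_reference = 10⁶/5003 = 199.88.
ΔM = 76.34 − 199.88 = -123.54 → -124 mireds.

-124 mireds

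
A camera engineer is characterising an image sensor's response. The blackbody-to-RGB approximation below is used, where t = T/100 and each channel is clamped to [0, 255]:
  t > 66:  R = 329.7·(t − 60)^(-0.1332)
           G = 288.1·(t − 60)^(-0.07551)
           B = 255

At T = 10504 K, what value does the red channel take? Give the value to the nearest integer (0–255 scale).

199

t = 10504/100 = 105.04; the t > 66 branch applies.
R = 329.7·(105.04 − 60)^(-0.1332) = 329.7·45.04^(-0.1332) = 329.7·0.60220 = 198.545.
Rounded: 199.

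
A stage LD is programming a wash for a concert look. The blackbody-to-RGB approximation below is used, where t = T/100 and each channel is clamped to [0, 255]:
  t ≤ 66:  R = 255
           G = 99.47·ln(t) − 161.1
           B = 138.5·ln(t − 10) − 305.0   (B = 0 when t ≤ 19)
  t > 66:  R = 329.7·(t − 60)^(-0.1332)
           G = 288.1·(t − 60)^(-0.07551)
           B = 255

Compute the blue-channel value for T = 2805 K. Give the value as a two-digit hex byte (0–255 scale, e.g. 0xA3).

0x60

t = 2805/100 = 28.05; the t ≤ 66 branch applies.
B = 138.5·ln(28.05 − 10) − 305.0 = 138.5·ln 18.05 − 305.0 = 138.5·2.8931 − 305.0 = 95.701.
Rounded: 96; in hex, 0x60.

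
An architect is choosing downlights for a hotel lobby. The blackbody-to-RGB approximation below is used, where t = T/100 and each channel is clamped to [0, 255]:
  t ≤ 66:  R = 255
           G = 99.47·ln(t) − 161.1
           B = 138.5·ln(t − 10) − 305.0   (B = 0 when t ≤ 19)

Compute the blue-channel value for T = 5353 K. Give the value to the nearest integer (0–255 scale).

218

t = 5353/100 = 53.53; the t ≤ 66 branch applies.
B = 138.5·ln(53.53 − 10) − 305.0 = 138.5·ln 43.53 − 305.0 = 138.5·3.7735 − 305.0 = 217.623.
Rounded: 218.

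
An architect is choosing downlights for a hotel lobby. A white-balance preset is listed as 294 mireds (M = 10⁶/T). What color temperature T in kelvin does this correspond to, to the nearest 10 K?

T = 10⁶ / 294 = 3401.36 K → 3400 K.

3400 K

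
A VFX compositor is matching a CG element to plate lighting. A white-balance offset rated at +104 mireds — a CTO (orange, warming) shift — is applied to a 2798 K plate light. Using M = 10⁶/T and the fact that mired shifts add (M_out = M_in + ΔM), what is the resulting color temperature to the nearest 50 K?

M_in = 10⁶/2798 = 357.40 mireds.
M_out = 357.40 + (+104) = 461.40 mireds.
T_out = 10⁶/461.40 = 2167.3 K → 2150 K.

2150 K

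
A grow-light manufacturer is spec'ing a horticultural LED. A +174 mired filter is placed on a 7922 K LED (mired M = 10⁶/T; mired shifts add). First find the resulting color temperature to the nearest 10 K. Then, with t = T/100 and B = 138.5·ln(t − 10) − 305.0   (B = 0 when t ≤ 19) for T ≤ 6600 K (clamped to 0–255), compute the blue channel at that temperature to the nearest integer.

M_in = 10⁶/7922 = 126.23; M_out = 126.23 + (+174) = 300.23.
T_out = 10⁶/300.23 = 3330.8 K → 3330 K; t = 33.3.
B = 138.5·ln(33.3 − 10) − 305.0 = 138.5·ln 23.3 − 305.0 = 138.5·3.1485 − 305.0 = 131.061.
Rounded: 131.

131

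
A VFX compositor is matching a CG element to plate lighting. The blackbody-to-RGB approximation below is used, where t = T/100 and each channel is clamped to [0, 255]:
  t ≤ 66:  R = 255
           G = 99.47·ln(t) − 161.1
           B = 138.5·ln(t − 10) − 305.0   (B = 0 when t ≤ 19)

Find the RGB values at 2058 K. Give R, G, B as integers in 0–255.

t = 2058/100 = 20.58; the t ≤ 66 branch applies.
R = 255 by definition for t ≤ 66.
G = 99.47·ln 20.58 − 161.1 = 99.47·3.0243 − 161.1 = 139.729.
B = 138.5·ln(20.58 − 10) − 305.0 = 138.5·ln 10.58 − 305.0 = 138.5·2.3590 − 305.0 = 21.717.
Rounded: (255, 140, 22).

R=255, G=140, B=22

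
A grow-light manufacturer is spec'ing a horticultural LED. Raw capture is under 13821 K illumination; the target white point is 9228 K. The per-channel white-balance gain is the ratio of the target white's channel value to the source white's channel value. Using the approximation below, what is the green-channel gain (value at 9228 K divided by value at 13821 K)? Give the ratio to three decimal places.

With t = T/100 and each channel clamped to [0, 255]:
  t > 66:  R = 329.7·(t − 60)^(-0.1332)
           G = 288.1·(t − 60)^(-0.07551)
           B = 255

At 13821 K (t = 138.21):
  G = 288.1·(138.21 − 60)^(-0.07551) = 288.1·78.21^(-0.07551) = 288.1·0.71951 = 207.292.
At 9228 K (t = 92.28):
  G = 288.1·(92.28 − 60)^(-0.07551) = 288.1·32.28^(-0.07551) = 288.1·0.76924 = 221.617.
Gain = 221.617 / 207.292 = 1.0691 → 1.069.

1.069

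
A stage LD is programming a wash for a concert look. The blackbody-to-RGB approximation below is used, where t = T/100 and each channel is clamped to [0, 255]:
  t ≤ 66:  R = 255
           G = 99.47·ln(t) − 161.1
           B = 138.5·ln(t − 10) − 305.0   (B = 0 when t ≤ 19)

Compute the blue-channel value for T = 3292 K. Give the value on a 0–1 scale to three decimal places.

0.505

t = 3292/100 = 32.92; the t ≤ 66 branch applies.
B = 138.5·ln(32.92 − 10) − 305.0 = 138.5·ln 22.92 − 305.0 = 138.5·3.1320 − 305.0 = 128.783.
On a 0–1 scale: 128.783/255 = 0.5050 → 0.505.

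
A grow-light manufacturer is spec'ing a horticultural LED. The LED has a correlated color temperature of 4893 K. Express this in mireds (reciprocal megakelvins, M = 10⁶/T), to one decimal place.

204.4 mireds

M = 10⁶ / 4893 = 204.374 → 204.4 mireds.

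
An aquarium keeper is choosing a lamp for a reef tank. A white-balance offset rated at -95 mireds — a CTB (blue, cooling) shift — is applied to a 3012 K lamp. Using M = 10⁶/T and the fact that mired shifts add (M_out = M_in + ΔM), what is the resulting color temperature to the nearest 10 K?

M_in = 10⁶/3012 = 332.01 mireds.
M_out = 332.01 + (-95) = 237.01 mireds.
T_out = 10⁶/237.01 = 4219.3 K → 4220 K.

4220 K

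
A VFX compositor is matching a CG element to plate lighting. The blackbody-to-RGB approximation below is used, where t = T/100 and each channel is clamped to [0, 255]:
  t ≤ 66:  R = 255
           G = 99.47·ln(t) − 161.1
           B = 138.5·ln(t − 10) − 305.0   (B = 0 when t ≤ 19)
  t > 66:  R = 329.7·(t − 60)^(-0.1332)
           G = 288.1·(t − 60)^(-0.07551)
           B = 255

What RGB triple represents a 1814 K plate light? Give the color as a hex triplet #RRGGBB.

#FF7F00

t = 1814/100 = 18.14; the t ≤ 66 branch applies.
R = 255 by definition for t ≤ 66.
G = 99.47·ln 18.14 − 161.1 = 99.47·2.8981 − 161.1 = 127.176.
t = 18.14 ≤ 19, so B = 0.
Rounded: (255, 127, 0).
In hex: #FF7F00.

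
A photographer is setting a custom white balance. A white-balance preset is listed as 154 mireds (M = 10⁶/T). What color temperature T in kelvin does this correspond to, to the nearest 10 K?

T = 10⁶ / 154 = 6493.51 K → 6490 K.

6490 K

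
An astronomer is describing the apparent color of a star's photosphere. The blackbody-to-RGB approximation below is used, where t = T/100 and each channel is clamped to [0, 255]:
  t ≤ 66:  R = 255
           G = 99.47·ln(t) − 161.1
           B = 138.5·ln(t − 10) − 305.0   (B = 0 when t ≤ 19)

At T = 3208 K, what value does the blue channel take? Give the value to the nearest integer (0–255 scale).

t = 3208/100 = 32.08; the t ≤ 66 branch applies.
B = 138.5·ln(32.08 − 10) − 305.0 = 138.5·ln 22.08 − 305.0 = 138.5·3.0947 − 305.0 = 123.612.
Rounded: 124.

124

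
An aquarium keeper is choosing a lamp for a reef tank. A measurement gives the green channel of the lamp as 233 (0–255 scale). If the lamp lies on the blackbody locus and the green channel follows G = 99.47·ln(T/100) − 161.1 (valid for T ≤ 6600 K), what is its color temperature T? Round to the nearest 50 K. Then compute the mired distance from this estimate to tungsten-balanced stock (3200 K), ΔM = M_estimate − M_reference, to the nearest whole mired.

-122 mireds

ln t = (233 + 161.1) / 99.47 = 3.9620.
t = e^3.9620 = 52.562.
T = 100·t = 5256 K → 5250 K to the nearest 50 K.
M_estimate = 10⁶/5250 = 190.48; M_reference = 10⁶/3200 = 312.50.
ΔM = 190.48 − 312.50 = -122.02 → -122 mireds.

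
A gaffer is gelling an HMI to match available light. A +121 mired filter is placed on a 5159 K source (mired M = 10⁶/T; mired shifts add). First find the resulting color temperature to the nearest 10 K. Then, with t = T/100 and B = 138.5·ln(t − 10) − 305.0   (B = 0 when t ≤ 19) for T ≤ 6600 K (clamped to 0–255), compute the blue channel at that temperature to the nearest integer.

122

M_in = 10⁶/5159 = 193.84; M_out = 193.84 + (+121) = 314.84.
T_out = 10⁶/314.84 = 3176.3 K → 3180 K; t = 31.8.
B = 138.5·ln(31.8 − 10) − 305.0 = 138.5·ln 21.8 − 305.0 = 138.5·3.0819 − 305.0 = 121.845.
Rounded: 122.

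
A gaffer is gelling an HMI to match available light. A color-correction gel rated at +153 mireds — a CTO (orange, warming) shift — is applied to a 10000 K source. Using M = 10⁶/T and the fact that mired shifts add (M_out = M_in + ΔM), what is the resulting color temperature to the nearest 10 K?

3950 K

M_in = 10⁶/10000 = 100.00 mireds.
M_out = 100.00 + (+153) = 253.00 mireds.
T_out = 10⁶/253.00 = 3952.6 K → 3950 K.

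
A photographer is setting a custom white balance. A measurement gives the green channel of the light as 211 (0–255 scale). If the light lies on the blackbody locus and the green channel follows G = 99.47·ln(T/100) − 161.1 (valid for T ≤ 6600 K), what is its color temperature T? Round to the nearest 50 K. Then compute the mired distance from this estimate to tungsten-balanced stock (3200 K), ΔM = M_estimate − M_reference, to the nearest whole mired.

ln t = (211 + 161.1) / 99.47 = 3.7408.
t = e^3.7408 = 42.133.
T = 100·t = 4213 K → 4200 K to the nearest 50 K.
M_estimate = 10⁶/4200 = 238.10; M_reference = 10⁶/3200 = 312.50.
ΔM = 238.10 − 312.50 = -74.40 → -74 mireds.

-74 mireds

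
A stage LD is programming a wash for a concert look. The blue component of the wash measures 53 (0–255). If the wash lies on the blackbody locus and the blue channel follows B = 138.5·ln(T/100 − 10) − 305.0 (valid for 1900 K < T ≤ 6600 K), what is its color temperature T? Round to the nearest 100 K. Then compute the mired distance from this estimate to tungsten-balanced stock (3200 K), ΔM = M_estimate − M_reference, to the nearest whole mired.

ln(t − 10) = (53 + 305.0) / 138.5 = 2.5848.
t − 10 = e^2.5848 = 13.261, so t = 23.261.
T = 100·t = 2326 K → 2300 K to the nearest 100 K.
M_estimate = 10⁶/2300 = 434.78; M_reference = 10⁶/3200 = 312.50.
ΔM = 434.78 − 312.50 = 122.28 → +122 mireds.

+122 mireds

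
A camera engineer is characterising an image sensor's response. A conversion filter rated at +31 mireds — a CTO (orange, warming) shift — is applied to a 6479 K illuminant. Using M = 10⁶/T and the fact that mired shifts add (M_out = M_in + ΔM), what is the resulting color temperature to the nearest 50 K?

M_in = 10⁶/6479 = 154.34 mireds.
M_out = 154.34 + (+31) = 185.34 mireds.
T_out = 10⁶/185.34 = 5395.3 K → 5400 K.

5400 K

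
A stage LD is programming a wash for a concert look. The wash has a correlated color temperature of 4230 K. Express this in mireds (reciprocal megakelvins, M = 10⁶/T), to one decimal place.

M = 10⁶ / 4230 = 236.407 → 236.4 mireds.

236.4 mireds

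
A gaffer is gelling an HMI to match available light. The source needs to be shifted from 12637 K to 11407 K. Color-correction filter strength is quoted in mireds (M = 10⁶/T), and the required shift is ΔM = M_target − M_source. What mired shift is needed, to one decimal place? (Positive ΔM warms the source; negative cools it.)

M_source = 10⁶/12637 = 79.133; M_target = 10⁶/11407 = 87.665.
ΔM = 87.665 − 79.133 = 8.533 → +8.5 mireds, a warming shift.

+8.5 mireds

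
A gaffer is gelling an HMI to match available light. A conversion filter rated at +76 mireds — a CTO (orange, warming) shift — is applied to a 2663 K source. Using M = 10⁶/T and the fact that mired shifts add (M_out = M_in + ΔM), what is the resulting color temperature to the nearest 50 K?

2200 K

M_in = 10⁶/2663 = 375.52 mireds.
M_out = 375.52 + (+76) = 451.52 mireds.
T_out = 10⁶/451.52 = 2214.8 K → 2200 K.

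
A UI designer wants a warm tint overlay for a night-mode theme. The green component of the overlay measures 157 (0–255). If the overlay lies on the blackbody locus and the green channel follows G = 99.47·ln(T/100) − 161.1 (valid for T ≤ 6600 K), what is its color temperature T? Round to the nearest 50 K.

ln t = (157 + 161.1) / 99.47 = 3.1979.
t = e^3.1979 = 24.482.
T = 100·t = 2448 K → 2450 K to the nearest 50 K.

2450 K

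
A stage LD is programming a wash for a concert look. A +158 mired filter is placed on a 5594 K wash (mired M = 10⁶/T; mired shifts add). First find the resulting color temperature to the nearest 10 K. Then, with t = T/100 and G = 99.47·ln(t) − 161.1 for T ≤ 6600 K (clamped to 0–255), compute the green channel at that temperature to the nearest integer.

M_in = 10⁶/5594 = 178.76; M_out = 178.76 + (+158) = 336.76.
T_out = 10⁶/336.76 = 2969.4 K → 2970 K; t = 29.7.
G = 99.47·ln 29.7 − 161.1 = 99.47·3.3911 − 161.1 = 176.217.
Rounded: 176.

176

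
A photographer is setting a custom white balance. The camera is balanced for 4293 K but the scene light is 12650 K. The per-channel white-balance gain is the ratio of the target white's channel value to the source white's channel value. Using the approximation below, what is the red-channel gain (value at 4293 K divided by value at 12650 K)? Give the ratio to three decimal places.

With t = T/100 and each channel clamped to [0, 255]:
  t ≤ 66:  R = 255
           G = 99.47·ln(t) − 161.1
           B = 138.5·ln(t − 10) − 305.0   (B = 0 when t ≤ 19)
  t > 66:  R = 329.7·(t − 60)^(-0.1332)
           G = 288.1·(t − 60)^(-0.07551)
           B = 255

1.353

At 12650 K (t = 126.5):
  R = 329.7·(126.5 − 60)^(-0.1332) = 329.7·66.5^(-0.1332) = 329.7·0.57174 = 188.503.
At 4293 K (t = 42.93):
  R = 255 by definition for t ≤ 66.
Gain = 255.000 / 188.503 = 1.3528 → 1.353.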